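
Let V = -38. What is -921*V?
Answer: 34998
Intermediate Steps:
-921*V = -921*(-38) = 34998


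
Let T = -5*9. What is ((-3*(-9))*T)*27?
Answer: -32805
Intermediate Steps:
T = -45
((-3*(-9))*T)*27 = (-3*(-9)*(-45))*27 = (27*(-45))*27 = -1215*27 = -32805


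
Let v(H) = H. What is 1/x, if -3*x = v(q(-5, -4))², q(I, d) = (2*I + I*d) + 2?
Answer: -1/48 ≈ -0.020833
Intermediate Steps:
q(I, d) = 2 + 2*I + I*d
x = -48 (x = -(2 + 2*(-5) - 5*(-4))²/3 = -(2 - 10 + 20)²/3 = -⅓*12² = -⅓*144 = -48)
1/x = 1/(-48) = -1/48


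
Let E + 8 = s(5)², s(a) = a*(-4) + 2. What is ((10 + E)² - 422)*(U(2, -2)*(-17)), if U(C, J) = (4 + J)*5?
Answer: -17995180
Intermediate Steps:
s(a) = 2 - 4*a (s(a) = -4*a + 2 = 2 - 4*a)
E = 316 (E = -8 + (2 - 4*5)² = -8 + (2 - 20)² = -8 + (-18)² = -8 + 324 = 316)
U(C, J) = 20 + 5*J
((10 + E)² - 422)*(U(2, -2)*(-17)) = ((10 + 316)² - 422)*((20 + 5*(-2))*(-17)) = (326² - 422)*((20 - 10)*(-17)) = (106276 - 422)*(10*(-17)) = 105854*(-170) = -17995180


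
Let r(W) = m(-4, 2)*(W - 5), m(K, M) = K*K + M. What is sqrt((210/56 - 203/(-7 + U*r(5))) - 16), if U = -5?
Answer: sqrt(67)/2 ≈ 4.0927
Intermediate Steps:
m(K, M) = M + K**2 (m(K, M) = K**2 + M = M + K**2)
r(W) = -90 + 18*W (r(W) = (2 + (-4)**2)*(W - 5) = (2 + 16)*(-5 + W) = 18*(-5 + W) = -90 + 18*W)
sqrt((210/56 - 203/(-7 + U*r(5))) - 16) = sqrt((210/56 - 203/(-7 - 5*(-90 + 18*5))) - 16) = sqrt((210*(1/56) - 203/(-7 - 5*(-90 + 90))) - 16) = sqrt((15/4 - 203/(-7 - 5*0)) - 16) = sqrt((15/4 - 203/(-7 + 0)) - 16) = sqrt((15/4 - 203/(-7)) - 16) = sqrt((15/4 - 203*(-1/7)) - 16) = sqrt((15/4 + 29) - 16) = sqrt(131/4 - 16) = sqrt(67/4) = sqrt(67)/2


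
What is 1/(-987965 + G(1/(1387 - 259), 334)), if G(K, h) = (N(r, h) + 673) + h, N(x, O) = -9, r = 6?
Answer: -1/986967 ≈ -1.0132e-6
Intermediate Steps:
G(K, h) = 664 + h (G(K, h) = (-9 + 673) + h = 664 + h)
1/(-987965 + G(1/(1387 - 259), 334)) = 1/(-987965 + (664 + 334)) = 1/(-987965 + 998) = 1/(-986967) = -1/986967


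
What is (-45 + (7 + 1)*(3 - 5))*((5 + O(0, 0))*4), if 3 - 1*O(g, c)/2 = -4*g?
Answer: -2684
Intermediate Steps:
O(g, c) = 6 + 8*g (O(g, c) = 6 - (-8)*g = 6 + 8*g)
(-45 + (7 + 1)*(3 - 5))*((5 + O(0, 0))*4) = (-45 + (7 + 1)*(3 - 5))*((5 + (6 + 8*0))*4) = (-45 + 8*(-2))*((5 + (6 + 0))*4) = (-45 - 16)*((5 + 6)*4) = -671*4 = -61*44 = -2684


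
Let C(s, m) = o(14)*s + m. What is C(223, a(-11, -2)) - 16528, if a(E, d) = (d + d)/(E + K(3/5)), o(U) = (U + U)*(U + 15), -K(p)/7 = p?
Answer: 3126417/19 ≈ 1.6455e+5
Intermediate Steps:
K(p) = -7*p
o(U) = 2*U*(15 + U) (o(U) = (2*U)*(15 + U) = 2*U*(15 + U))
a(E, d) = 2*d/(-21/5 + E) (a(E, d) = (d + d)/(E - 21/5) = (2*d)/(E - 21/5) = (2*d)/(-21/5 + E) = 2*d/(-21/5 + E))
C(s, m) = m + 812*s (C(s, m) = (2*14*(15 + 14))*s + m = (2*14*29)*s + m = 812*s + m = m + 812*s)
C(223, a(-11, -2)) - 16528 = (10*(-2)/(-21 + 5*(-11)) + 812*223) - 16528 = (10*(-2)/(-21 - 55) + 181076) - 16528 = (10*(-2)/(-76) + 181076) - 16528 = (10*(-2)*(-1/76) + 181076) - 16528 = (5/19 + 181076) - 16528 = 3440449/19 - 16528 = 3126417/19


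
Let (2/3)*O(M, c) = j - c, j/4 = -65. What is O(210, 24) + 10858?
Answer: 10432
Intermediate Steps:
j = -260 (j = 4*(-65) = -260)
O(M, c) = -390 - 3*c/2 (O(M, c) = 3*(-260 - c)/2 = -390 - 3*c/2)
O(210, 24) + 10858 = (-390 - 3/2*24) + 10858 = (-390 - 36) + 10858 = -426 + 10858 = 10432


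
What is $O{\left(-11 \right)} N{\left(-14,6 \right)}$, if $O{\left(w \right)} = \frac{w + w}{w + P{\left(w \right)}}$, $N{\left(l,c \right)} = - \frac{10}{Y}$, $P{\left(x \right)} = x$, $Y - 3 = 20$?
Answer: $- \frac{10}{23} \approx -0.43478$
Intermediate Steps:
$Y = 23$ ($Y = 3 + 20 = 23$)
$N{\left(l,c \right)} = - \frac{10}{23}$
$O{\left(w \right)} = 1$ ($O{\left(w \right)} = \frac{w + w}{w + w} = \frac{2 w}{2 w} = 2 w \frac{1}{2 w} = 1$)
$O{\left(-11 \right)} N{\left(-14,6 \right)} = 1 \left(- \frac{10}{23}\right) = - \frac{10}{23}$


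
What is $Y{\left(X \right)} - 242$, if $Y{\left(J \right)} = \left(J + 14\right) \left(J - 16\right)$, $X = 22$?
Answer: $-26$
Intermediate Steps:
$Y{\left(J \right)} = \left(-16 + J\right) \left(14 + J\right)$ ($Y{\left(J \right)} = \left(14 + J\right) \left(-16 + J\right) = \left(-16 + J\right) \left(14 + J\right)$)
$Y{\left(X \right)} - 242 = \left(-224 + 22^{2} - 44\right) - 242 = \left(-224 + 484 - 44\right) - 242 = 216 - 242 = -26$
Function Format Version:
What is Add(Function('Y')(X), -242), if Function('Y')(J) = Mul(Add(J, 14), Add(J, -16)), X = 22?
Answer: -26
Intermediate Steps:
Function('Y')(J) = Mul(Add(-16, J), Add(14, J)) (Function('Y')(J) = Mul(Add(14, J), Add(-16, J)) = Mul(Add(-16, J), Add(14, J)))
Add(Function('Y')(X), -242) = Add(Add(-224, Pow(22, 2), Mul(-2, 22)), -242) = Add(Add(-224, 484, -44), -242) = Add(216, -242) = -26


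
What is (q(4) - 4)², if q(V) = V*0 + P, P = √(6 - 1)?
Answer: (4 - √5)² ≈ 3.1115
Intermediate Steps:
P = √5 ≈ 2.2361
q(V) = √5 (q(V) = V*0 + √5 = 0 + √5 = √5)
(q(4) - 4)² = (√5 - 4)² = (-4 + √5)²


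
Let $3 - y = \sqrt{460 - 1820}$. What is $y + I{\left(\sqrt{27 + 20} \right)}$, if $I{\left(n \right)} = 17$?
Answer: $20 - 4 i \sqrt{85} \approx 20.0 - 36.878 i$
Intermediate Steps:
$y = 3 - 4 i \sqrt{85}$ ($y = 3 - \sqrt{460 - 1820} = 3 - \sqrt{-1360} = 3 - 4 i \sqrt{85} \approx 3.0 - 36.878 i$)
$y + I{\left(\sqrt{27 + 20} \right)} = \left(3 - 4 i \sqrt{85}\right) + 17 = 20 - 4 i \sqrt{85}$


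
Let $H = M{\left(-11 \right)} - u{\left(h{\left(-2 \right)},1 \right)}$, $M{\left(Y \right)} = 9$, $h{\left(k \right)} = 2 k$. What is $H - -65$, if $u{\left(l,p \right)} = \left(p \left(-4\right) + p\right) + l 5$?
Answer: $97$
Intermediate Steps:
$u{\left(l,p \right)} = - 3 p + 5 l$ ($u{\left(l,p \right)} = \left(- 4 p + p\right) + 5 l = - 3 p + 5 l$)
$H = 32$ ($H = 9 - \left(\left(-3\right) 1 + 5 \cdot 2 \left(-2\right)\right) = 9 - \left(-3 + 5 \left(-4\right)\right) = 9 - \left(-3 - 20\right) = 9 - -23 = 9 + 23 = 32$)
$H - -65 = 32 - -65 = 32 + \left(-22 + 87\right) = 32 + 65 = 97$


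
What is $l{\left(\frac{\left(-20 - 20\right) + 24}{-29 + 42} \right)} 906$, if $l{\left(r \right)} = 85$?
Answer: $77010$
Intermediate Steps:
$l{\left(\frac{\left(-20 - 20\right) + 24}{-29 + 42} \right)} 906 = 85 \cdot 906 = 77010$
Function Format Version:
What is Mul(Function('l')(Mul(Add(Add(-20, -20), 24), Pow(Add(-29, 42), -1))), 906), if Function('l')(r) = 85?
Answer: 77010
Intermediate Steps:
Mul(Function('l')(Mul(Add(Add(-20, -20), 24), Pow(Add(-29, 42), -1))), 906) = Mul(85, 906) = 77010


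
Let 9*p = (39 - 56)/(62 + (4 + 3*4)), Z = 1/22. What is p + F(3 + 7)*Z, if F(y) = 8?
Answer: 2621/7722 ≈ 0.33942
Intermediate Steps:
Z = 1/22 ≈ 0.045455
p = -17/702 (p = ((39 - 56)/(62 + (4 + 3*4)))/9 = (-17/(62 + (4 + 12)))/9 = (-17/(62 + 16))/9 = (-17/78)/9 = (-17*1/78)/9 = (⅑)*(-17/78) = -17/702 ≈ -0.024217)
p + F(3 + 7)*Z = -17/702 + 8*(1/22) = -17/702 + 4/11 = 2621/7722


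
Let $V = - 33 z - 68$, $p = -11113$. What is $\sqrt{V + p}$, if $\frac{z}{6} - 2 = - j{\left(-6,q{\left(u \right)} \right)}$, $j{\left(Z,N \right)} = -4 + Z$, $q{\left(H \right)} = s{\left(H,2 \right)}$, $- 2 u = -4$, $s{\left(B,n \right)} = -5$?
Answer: $i \sqrt{13557} \approx 116.43 i$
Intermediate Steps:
$u = 2$ ($u = \left(- \frac{1}{2}\right) \left(-4\right) = 2$)
$q{\left(H \right)} = -5$
$z = 72$ ($z = 12 + 6 \left(- (-4 - 6)\right) = 12 + 6 \left(\left(-1\right) \left(-10\right)\right) = 12 + 6 \cdot 10 = 12 + 60 = 72$)
$V = -2444$ ($V = \left(-33\right) 72 - 68 = -2376 - 68 = -2444$)
$\sqrt{V + p} = \sqrt{-2444 - 11113} = \sqrt{-13557} = i \sqrt{13557}$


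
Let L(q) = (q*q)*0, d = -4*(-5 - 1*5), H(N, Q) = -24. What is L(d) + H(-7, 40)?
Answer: -24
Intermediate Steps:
d = 40 (d = -4*(-5 - 5) = -4*(-10) = 40)
L(q) = 0 (L(q) = q²*0 = 0)
L(d) + H(-7, 40) = 0 - 24 = -24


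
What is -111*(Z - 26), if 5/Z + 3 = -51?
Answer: 52133/18 ≈ 2896.3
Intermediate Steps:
Z = -5/54 (Z = 5/(-3 - 51) = 5/(-54) = 5*(-1/54) = -5/54 ≈ -0.092593)
-111*(Z - 26) = -111*(-5/54 - 26) = -111*(-1409/54) = 52133/18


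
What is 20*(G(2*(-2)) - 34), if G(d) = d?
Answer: -760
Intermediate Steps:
20*(G(2*(-2)) - 34) = 20*(2*(-2) - 34) = 20*(-4 - 34) = 20*(-38) = -760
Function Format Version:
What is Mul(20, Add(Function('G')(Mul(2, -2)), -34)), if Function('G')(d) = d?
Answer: -760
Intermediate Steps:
Mul(20, Add(Function('G')(Mul(2, -2)), -34)) = Mul(20, Add(Mul(2, -2), -34)) = Mul(20, Add(-4, -34)) = Mul(20, -38) = -760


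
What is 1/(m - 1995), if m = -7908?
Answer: -1/9903 ≈ -0.00010098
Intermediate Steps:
1/(m - 1995) = 1/(-7908 - 1995) = 1/(-9903) = -1/9903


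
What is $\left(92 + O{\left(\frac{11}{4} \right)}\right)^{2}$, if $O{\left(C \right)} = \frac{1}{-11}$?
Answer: $\frac{1022121}{121} \approx 8447.3$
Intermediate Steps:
$O{\left(C \right)} = - \frac{1}{11}$
$\left(92 + O{\left(\frac{11}{4} \right)}\right)^{2} = \left(92 - \frac{1}{11}\right)^{2} = \left(\frac{1011}{11}\right)^{2} = \frac{1022121}{121}$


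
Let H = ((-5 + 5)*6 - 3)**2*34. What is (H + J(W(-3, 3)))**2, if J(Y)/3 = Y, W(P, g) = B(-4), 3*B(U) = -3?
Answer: 91809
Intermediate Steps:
B(U) = -1 (B(U) = (1/3)*(-3) = -1)
W(P, g) = -1
J(Y) = 3*Y
H = 306 (H = (0*6 - 3)**2*34 = (0 - 3)**2*34 = (-3)**2*34 = 9*34 = 306)
(H + J(W(-3, 3)))**2 = (306 + 3*(-1))**2 = (306 - 3)**2 = 303**2 = 91809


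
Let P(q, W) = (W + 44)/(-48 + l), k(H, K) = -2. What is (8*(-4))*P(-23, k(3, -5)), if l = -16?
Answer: 21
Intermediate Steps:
P(q, W) = -11/16 - W/64 (P(q, W) = (W + 44)/(-48 - 16) = (44 + W)/(-64) = (44 + W)*(-1/64) = -11/16 - W/64)
(8*(-4))*P(-23, k(3, -5)) = (8*(-4))*(-11/16 - 1/64*(-2)) = -32*(-11/16 + 1/32) = -32*(-21/32) = 21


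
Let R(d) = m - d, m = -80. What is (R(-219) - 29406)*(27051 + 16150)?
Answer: -1264363667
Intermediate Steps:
R(d) = -80 - d
(R(-219) - 29406)*(27051 + 16150) = ((-80 - 1*(-219)) - 29406)*(27051 + 16150) = ((-80 + 219) - 29406)*43201 = (139 - 29406)*43201 = -29267*43201 = -1264363667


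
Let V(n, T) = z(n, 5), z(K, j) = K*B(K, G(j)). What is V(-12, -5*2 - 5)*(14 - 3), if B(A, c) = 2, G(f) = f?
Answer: -264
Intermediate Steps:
z(K, j) = 2*K (z(K, j) = K*2 = 2*K)
V(n, T) = 2*n
V(-12, -5*2 - 5)*(14 - 3) = (2*(-12))*(14 - 3) = -24*11 = -264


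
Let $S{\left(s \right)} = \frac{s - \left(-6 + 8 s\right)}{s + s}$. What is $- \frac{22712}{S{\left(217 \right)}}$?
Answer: $\frac{579824}{89} \approx 6514.9$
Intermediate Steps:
$S{\left(s \right)} = \frac{6 - 7 s}{2 s}$
$- \frac{22712}{S{\left(217 \right)}} = - \frac{22712}{- \frac{7}{2} + \frac{3}{217}} = - \frac{22712}{- \frac{1513}{434}} = \left(-22712\right) \left(- \frac{434}{1513}\right) = \frac{579824}{89}$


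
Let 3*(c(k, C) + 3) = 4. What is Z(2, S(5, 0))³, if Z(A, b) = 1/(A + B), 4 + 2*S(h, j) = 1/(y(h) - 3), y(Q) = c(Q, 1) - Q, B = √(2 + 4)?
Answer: (2 + √6)⁻³ ≈ 0.011352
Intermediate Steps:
B = √6 ≈ 2.4495
c(k, C) = -5/3 (c(k, C) = -3 + (⅓)*4 = -3 + 4/3 = -5/3)
y(Q) = -5/3 - Q
S(h, j) = -2 + 1/(2*(-14/3 - h)) (S(h, j) = -2 + 1/(2*((-5/3 - h) - 3)) = -2 + 1/(2*(-14/3 - h)))
Z(A, b) = 1/(A + √6)
Z(2, S(5, 0))³ = (1/(2 + √6))³ = (2 + √6)⁻³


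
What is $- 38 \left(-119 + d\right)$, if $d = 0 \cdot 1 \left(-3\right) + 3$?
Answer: $4408$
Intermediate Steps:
$d = 3$ ($d = 0 \left(-3\right) + 3 = 0 + 3 = 3$)
$- 38 \left(-119 + d\right) = - 38 \left(-119 + 3\right) = \left(-38\right) \left(-116\right) = 4408$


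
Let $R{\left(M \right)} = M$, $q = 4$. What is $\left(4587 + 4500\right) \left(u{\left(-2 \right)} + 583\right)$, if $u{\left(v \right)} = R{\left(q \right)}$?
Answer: $5334069$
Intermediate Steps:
$u{\left(v \right)} = 4$
$\left(4587 + 4500\right) \left(u{\left(-2 \right)} + 583\right) = \left(4587 + 4500\right) \left(4 + 583\right) = 9087 \cdot 587 = 5334069$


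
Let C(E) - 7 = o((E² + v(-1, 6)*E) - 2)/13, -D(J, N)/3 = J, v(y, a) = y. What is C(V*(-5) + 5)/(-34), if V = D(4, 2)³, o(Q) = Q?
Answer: -74727469/442 ≈ -1.6907e+5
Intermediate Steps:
D(J, N) = -3*J
V = -1728 (V = (-3*4)³ = (-12)³ = -1728)
C(E) = 89/13 - E/13 + E²/13 (C(E) = 7 + ((E² - E) - 2)/13 = 7 + (-2 + E² - E)*(1/13) = 7 + (-2/13 - E/13 + E²/13) = 89/13 - E/13 + E²/13)
C(V*(-5) + 5)/(-34) = (89/13 - (-1728*(-5) + 5)/13 + (-1728*(-5) + 5)²/13)/(-34) = (89/13 - (8640 + 5)/13 + (8640 + 5)²/13)*(-1/34) = (89/13 - 1/13*8645 + (1/13)*8645²)*(-1/34) = (89/13 - 665 + (1/13)*74736025)*(-1/34) = (89/13 - 665 + 5748925)*(-1/34) = (74727469/13)*(-1/34) = -74727469/442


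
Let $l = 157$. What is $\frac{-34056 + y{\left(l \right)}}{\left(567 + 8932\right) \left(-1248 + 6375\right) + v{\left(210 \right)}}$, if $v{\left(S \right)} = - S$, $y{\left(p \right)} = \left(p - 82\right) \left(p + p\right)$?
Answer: $- \frac{3502}{16233721} \approx -0.00021572$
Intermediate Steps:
$y{\left(p \right)} = 2 p \left(-82 + p\right)$ ($y{\left(p \right)} = \left(-82 + p\right) 2 p = 2 p \left(-82 + p\right)$)
$\frac{-34056 + y{\left(l \right)}}{\left(567 + 8932\right) \left(-1248 + 6375\right) + v{\left(210 \right)}} = \frac{-34056 + 2 \cdot 157 \left(-82 + 157\right)}{\left(567 + 8932\right) \left(-1248 + 6375\right) - 210} = \frac{-34056 + 2 \cdot 157 \cdot 75}{9499 \cdot 5127 - 210} = \frac{-34056 + 23550}{48701373 - 210} = - \frac{10506}{48701163} = \left(-10506\right) \frac{1}{48701163} = - \frac{3502}{16233721}$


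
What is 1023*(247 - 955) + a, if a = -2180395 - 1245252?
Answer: -4149931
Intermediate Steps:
a = -3425647
1023*(247 - 955) + a = 1023*(247 - 955) - 3425647 = 1023*(-708) - 3425647 = -724284 - 3425647 = -4149931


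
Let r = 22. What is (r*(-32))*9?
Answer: -6336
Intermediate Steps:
(r*(-32))*9 = (22*(-32))*9 = -704*9 = -6336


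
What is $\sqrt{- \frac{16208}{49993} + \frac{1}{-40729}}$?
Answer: $\frac{25 i \sqrt{12726596876961}}{156628069} \approx 0.56941 i$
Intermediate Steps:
$\sqrt{- \frac{16208}{49993} + \frac{1}{-40729}} = \sqrt{\left(-16208\right) \frac{1}{49993} - \frac{1}{40729}} = \sqrt{- \frac{16208}{49993} - \frac{1}{40729}} = \sqrt{- \frac{660185625}{2036164897}} = \frac{25 i \sqrt{12726596876961}}{156628069}$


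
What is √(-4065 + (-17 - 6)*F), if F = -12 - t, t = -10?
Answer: I*√4019 ≈ 63.396*I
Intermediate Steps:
F = -2 (F = -12 - 1*(-10) = -12 + 10 = -2)
√(-4065 + (-17 - 6)*F) = √(-4065 + (-17 - 6)*(-2)) = √(-4065 - 23*(-2)) = √(-4065 + 46) = √(-4019) = I*√4019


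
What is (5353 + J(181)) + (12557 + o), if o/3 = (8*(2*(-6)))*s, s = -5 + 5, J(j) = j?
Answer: 18091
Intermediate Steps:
s = 0
o = 0 (o = 3*((8*(2*(-6)))*0) = 3*((8*(-12))*0) = 3*(-96*0) = 3*0 = 0)
(5353 + J(181)) + (12557 + o) = (5353 + 181) + (12557 + 0) = 5534 + 12557 = 18091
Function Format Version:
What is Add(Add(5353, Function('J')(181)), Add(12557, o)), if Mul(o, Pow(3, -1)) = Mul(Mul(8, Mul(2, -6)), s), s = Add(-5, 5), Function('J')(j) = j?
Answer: 18091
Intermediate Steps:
s = 0
o = 0 (o = Mul(3, Mul(Mul(8, Mul(2, -6)), 0)) = Mul(3, Mul(Mul(8, -12), 0)) = Mul(3, Mul(-96, 0)) = Mul(3, 0) = 0)
Add(Add(5353, Function('J')(181)), Add(12557, o)) = Add(Add(5353, 181), Add(12557, 0)) = Add(5534, 12557) = 18091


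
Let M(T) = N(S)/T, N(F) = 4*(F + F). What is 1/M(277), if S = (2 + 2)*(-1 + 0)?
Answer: -277/32 ≈ -8.6563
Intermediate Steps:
S = -4 (S = 4*(-1) = -4)
N(F) = 8*F (N(F) = 4*(2*F) = 8*F)
M(T) = -32/T (M(T) = (8*(-4))/T = -32/T)
1/M(277) = 1/(-32/277) = -277/32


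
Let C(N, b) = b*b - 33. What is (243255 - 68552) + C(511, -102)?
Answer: 185074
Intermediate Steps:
C(N, b) = -33 + b² (C(N, b) = b² - 33 = -33 + b²)
(243255 - 68552) + C(511, -102) = (243255 - 68552) + (-33 + (-102)²) = 174703 + (-33 + 10404) = 174703 + 10371 = 185074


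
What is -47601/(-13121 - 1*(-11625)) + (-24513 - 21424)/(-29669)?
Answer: 1480995821/44384824 ≈ 33.367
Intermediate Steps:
-47601/(-13121 - 1*(-11625)) + (-24513 - 21424)/(-29669) = -47601/(-13121 + 11625) - 45937*(-1/29669) = -47601/(-1496) + 45937/29669 = -47601*(-1/1496) + 45937/29669 = 47601/1496 + 45937/29669 = 1480995821/44384824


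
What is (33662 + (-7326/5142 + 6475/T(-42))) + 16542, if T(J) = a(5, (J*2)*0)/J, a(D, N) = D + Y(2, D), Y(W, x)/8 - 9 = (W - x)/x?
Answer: 14366216377/309377 ≈ 46436.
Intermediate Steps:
Y(W, x) = 72 + 8*(W - x)/x (Y(W, x) = 72 + 8*((W - x)/x) = 72 + 8*(W - x)/x)
a(D, N) = 64 + D + 16/D (a(D, N) = D + (64 + 8*2/D) = D + (64 + 16/D) = 64 + D + 16/D)
T(J) = 361/(5*J) (T(J) = (64 + 5 + 16/5)/J = 361/(5*J))
(33662 + (-7326/5142 + 6475/T(-42))) + 16542 = (33662 + (-7326/5142 + 6475/(((361/5)/(-42))))) + 16542 = (33662 + (-7326*1/5142 + 6475/(((361/5)*(-1/42))))) + 16542 = (33662 + (-1221/857 + 6475/(-361/210))) + 16542 = (33662 + (-1221/857 + 6475*(-210/361))) + 16542 = (33662 + (-1221/857 - 1359750/361)) + 16542 = (33662 - 1165746531/309377) + 16542 = 9248502043/309377 + 16542 = 14366216377/309377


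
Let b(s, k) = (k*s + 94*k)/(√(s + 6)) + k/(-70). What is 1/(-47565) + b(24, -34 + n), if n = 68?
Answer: -23104/47565 + 2006*√30/15 ≈ 732.00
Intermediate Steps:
b(s, k) = -k/70 + (94*k + k*s)/√(6 + s) (b(s, k) = (94*k + k*s)/(√(6 + s)) + k*(-1/70) = (94*k + k*s)/√(6 + s) - k/70 = -k/70 + (94*k + k*s)/√(6 + s))
1/(-47565) + b(24, -34 + n) = 1/(-47565) + (-34 + 68)*(6580 - √(6 + 24) + 70*24)/(70*√(6 + 24)) = -1/47565 + (1/70)*34*(6580 - √30 + 1680)/√30 = -1/47565 + (1/70)*34*(√30/30)*(8260 - √30) = -1/47565 + 17*√30*(8260 - √30)/1050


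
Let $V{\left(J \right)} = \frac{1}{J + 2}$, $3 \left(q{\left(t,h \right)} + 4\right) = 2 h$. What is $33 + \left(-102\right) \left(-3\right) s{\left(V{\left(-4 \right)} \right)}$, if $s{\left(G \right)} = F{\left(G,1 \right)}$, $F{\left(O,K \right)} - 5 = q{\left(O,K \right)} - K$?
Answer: $237$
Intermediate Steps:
$q{\left(t,h \right)} = -4 + \frac{2 h}{3}$
$V{\left(J \right)} = \frac{1}{2 + J}$
$F{\left(O,K \right)} = 1 - \frac{K}{3}$ ($F{\left(O,K \right)} = 5 - \left(4 + \frac{K}{3}\right) = 1 - \frac{K}{3}$)
$s{\left(G \right)} = \frac{2}{3}$ ($s{\left(G \right)} = 1 - \frac{1}{3} = \frac{2}{3}$)
$33 + \left(-102\right) \left(-3\right) s{\left(V{\left(-4 \right)} \right)} = 33 + \left(-102\right) \left(-3\right) \frac{2}{3} = 33 + 306 \cdot \frac{2}{3} = 33 + 204 = 237$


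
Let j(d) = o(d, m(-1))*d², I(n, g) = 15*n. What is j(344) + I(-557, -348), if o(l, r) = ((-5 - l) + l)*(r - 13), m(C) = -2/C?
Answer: 6500125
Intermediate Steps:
o(l, r) = 65 - 5*r (o(l, r) = -5*(-13 + r) = 65 - 5*r)
j(d) = 55*d² (j(d) = (65 - (-10)/(-1))*d² = (65 - (-10)*(-1))*d² = (65 - 5*2)*d² = (65 - 10)*d² = 55*d²)
j(344) + I(-557, -348) = 55*344² + 15*(-557) = 55*118336 - 8355 = 6508480 - 8355 = 6500125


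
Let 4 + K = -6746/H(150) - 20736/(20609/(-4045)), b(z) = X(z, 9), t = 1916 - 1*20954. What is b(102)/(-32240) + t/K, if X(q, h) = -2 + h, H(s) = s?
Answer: -948755820966001/200374409490320 ≈ -4.7349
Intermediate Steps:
t = -19038 (t = 1916 - 20954 = -19038)
b(z) = 7 (b(z) = -2 + 9 = 7)
K = 6215087143/1545675 (K = -4 + (-6746/150 - 20736/(20609/(-4045))) = -4 + (-6746*1/150 - 20736/(20609*(-1/4045))) = -4 + (-3373/75 - 20736/(-20609/4045)) = -4 + (-3373/75 - 20736*(-4045/20609)) = -4 + (-3373/75 + 83877120/20609) = -4 + 6221269843/1545675 = 6215087143/1545675 ≈ 4021.0)
b(102)/(-32240) + t/K = 7/(-32240) - 19038/6215087143/1545675 = 7*(-1/32240) - 19038*1545675/6215087143 = -7/32240 - 29426560650/6215087143 = -948755820966001/200374409490320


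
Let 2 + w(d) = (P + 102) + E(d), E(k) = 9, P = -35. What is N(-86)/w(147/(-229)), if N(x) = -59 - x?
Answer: 27/74 ≈ 0.36486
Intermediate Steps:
w(d) = 74 (w(d) = -2 + ((-35 + 102) + 9) = -2 + (67 + 9) = -2 + 76 = 74)
N(-86)/w(147/(-229)) = (-59 - 1*(-86))/74 = (-59 + 86)*(1/74) = 27*(1/74) = 27/74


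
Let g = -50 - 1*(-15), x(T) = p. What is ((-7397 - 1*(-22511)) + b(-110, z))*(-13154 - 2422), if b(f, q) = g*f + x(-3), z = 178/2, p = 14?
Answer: -295601328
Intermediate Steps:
x(T) = 14
g = -35 (g = -50 + 15 = -35)
z = 89 (z = 178*(½) = 89)
b(f, q) = 14 - 35*f (b(f, q) = -35*f + 14 = 14 - 35*f)
((-7397 - 1*(-22511)) + b(-110, z))*(-13154 - 2422) = ((-7397 - 1*(-22511)) + (14 - 35*(-110)))*(-13154 - 2422) = ((-7397 + 22511) + (14 + 3850))*(-15576) = (15114 + 3864)*(-15576) = 18978*(-15576) = -295601328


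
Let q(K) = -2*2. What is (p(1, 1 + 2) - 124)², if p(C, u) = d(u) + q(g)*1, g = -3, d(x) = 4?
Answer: 15376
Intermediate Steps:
q(K) = -4
p(C, u) = 0 (p(C, u) = 4 - 4*1 = 4 - 4 = 0)
(p(1, 1 + 2) - 124)² = (0 - 124)² = (-124)² = 15376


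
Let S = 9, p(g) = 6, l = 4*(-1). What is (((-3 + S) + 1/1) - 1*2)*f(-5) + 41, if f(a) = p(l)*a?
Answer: -109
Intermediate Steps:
l = -4
f(a) = 6*a
(((-3 + S) + 1/1) - 1*2)*f(-5) + 41 = (((-3 + 9) + 1/1) - 1*2)*(6*(-5)) + 41 = ((6 + 1) - 2)*(-30) + 41 = (7 - 2)*(-30) + 41 = 5*(-30) + 41 = -150 + 41 = -109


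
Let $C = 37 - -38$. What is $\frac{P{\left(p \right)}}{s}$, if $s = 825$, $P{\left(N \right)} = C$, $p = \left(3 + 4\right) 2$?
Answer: $\frac{1}{11} \approx 0.090909$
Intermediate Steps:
$C = 75$ ($C = 37 + 38 = 75$)
$p = 14$ ($p = 7 \cdot 2 = 14$)
$P{\left(N \right)} = 75$
$\frac{P{\left(p \right)}}{s} = \frac{75}{825} = 75 \cdot \frac{1}{825} = \frac{1}{11}$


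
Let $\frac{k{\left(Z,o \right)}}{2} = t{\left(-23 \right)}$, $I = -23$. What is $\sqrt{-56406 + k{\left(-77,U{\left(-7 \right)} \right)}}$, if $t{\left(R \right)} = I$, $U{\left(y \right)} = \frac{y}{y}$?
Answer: $2 i \sqrt{14113} \approx 237.6 i$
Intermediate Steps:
$U{\left(y \right)} = 1$
$t{\left(R \right)} = -23$
$k{\left(Z,o \right)} = -46$ ($k{\left(Z,o \right)} = 2 \left(-23\right) = -46$)
$\sqrt{-56406 + k{\left(-77,U{\left(-7 \right)} \right)}} = \sqrt{-56406 - 46} = \sqrt{-56452} = 2 i \sqrt{14113}$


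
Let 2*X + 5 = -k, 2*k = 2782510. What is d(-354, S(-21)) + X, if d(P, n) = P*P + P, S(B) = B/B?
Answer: -570668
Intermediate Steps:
k = 1391255 (k = (½)*2782510 = 1391255)
X = -695630 (X = -5/2 + (-1*1391255)/2 = -5/2 + (½)*(-1391255) = -5/2 - 1391255/2 = -695630)
S(B) = 1
d(P, n) = P + P² (d(P, n) = P² + P = P + P²)
d(-354, S(-21)) + X = -354*(1 - 354) - 695630 = -354*(-353) - 695630 = 124962 - 695630 = -570668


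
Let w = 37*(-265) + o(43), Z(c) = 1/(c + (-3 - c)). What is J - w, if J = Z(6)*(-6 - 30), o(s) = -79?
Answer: 9896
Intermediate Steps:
Z(c) = -1/3 (Z(c) = 1/(-3) = -1/3)
J = 12 (J = -(-6 - 30)/3 = -1/3*(-36) = 12)
w = -9884 (w = 37*(-265) - 79 = -9805 - 79 = -9884)
J - w = 12 - 1*(-9884) = 12 + 9884 = 9896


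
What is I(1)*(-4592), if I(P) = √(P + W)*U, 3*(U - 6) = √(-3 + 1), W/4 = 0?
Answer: -27552 - 4592*I*√2/3 ≈ -27552.0 - 2164.7*I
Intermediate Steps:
W = 0 (W = 4*0 = 0)
U = 6 + I*√2/3 (U = 6 + √(-3 + 1)/3 = 6 + √(-2)/3 = 6 + (I*√2)/3 = 6 + I*√2/3 ≈ 6.0 + 0.4714*I)
I(P) = √P*(6 + I*√2/3) (I(P) = √(P + 0)*(6 + I*√2/3) = √P*(6 + I*√2/3))
I(1)*(-4592) = (√1*(18 + I*√2)/3)*(-4592) = ((⅓)*1*(18 + I*√2))*(-4592) = (6 + I*√2/3)*(-4592) = -27552 - 4592*I*√2/3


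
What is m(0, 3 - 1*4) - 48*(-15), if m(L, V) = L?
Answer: 720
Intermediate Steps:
m(0, 3 - 1*4) - 48*(-15) = 0 - 48*(-15) = 0 + 720 = 720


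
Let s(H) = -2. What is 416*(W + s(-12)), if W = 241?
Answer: 99424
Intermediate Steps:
416*(W + s(-12)) = 416*(241 - 2) = 416*239 = 99424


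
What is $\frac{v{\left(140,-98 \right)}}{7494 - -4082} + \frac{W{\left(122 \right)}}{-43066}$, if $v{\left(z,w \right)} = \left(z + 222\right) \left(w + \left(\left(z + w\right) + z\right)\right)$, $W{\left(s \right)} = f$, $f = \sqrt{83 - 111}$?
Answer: $\frac{3801}{1447} - \frac{i \sqrt{7}}{21533} \approx 2.6268 - 0.00012287 i$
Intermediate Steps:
$f = 2 i \sqrt{7}$ ($f = \sqrt{-28} = 2 i \sqrt{7} \approx 5.2915 i$)
$W{\left(s \right)} = 2 i \sqrt{7}$
$v{\left(z,w \right)} = \left(222 + z\right) \left(2 w + 2 z\right)$ ($v{\left(z,w \right)} = \left(222 + z\right) \left(w + \left(\left(w + z\right) + z\right)\right) = \left(222 + z\right) \left(w + \left(w + 2 z\right)\right) = \left(222 + z\right) \left(2 w + 2 z\right)$)
$\frac{v{\left(140,-98 \right)}}{7494 - -4082} + \frac{W{\left(122 \right)}}{-43066} = \frac{2 \cdot 140^{2} + 444 \left(-98\right) + 444 \cdot 140 + 2 \left(-98\right) 140}{7494 - -4082} + \frac{2 i \sqrt{7}}{-43066} = \frac{2 \cdot 19600 - 43512 + 62160 - 27440}{7494 + 4082} + 2 i \sqrt{7} \left(- \frac{1}{43066}\right) = \frac{39200 - 43512 + 62160 - 27440}{11576} - \frac{i \sqrt{7}}{21533} = 30408 \cdot \frac{1}{11576} - \frac{i \sqrt{7}}{21533} = \frac{3801}{1447} - \frac{i \sqrt{7}}{21533}$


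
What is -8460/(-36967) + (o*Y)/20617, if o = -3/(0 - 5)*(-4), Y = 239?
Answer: 766077744/3810743195 ≈ 0.20103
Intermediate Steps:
o = -12/5 (o = -3/(-5)*(-4) = -3*(-⅕)*(-4) = (⅗)*(-4) = -12/5 ≈ -2.4000)
-8460/(-36967) + (o*Y)/20617 = -8460/(-36967) - 12/5*239/20617 = -8460*(-1/36967) - 2868/5*1/20617 = 8460/36967 - 2868/103085 = 766077744/3810743195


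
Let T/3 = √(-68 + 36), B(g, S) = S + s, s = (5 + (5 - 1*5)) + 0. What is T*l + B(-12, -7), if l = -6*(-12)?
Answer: -2 + 864*I*√2 ≈ -2.0 + 1221.9*I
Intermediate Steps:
s = 5 (s = (5 + (5 - 5)) + 0 = (5 + 0) + 0 = 5 + 0 = 5)
B(g, S) = 5 + S (B(g, S) = S + 5 = 5 + S)
T = 12*I*√2 (T = 3*√(-68 + 36) = 3*√(-32) = 3*(4*I*√2) = 12*I*√2 ≈ 16.971*I)
l = 72
T*l + B(-12, -7) = (12*I*√2)*72 + (5 - 7) = 864*I*√2 - 2 = -2 + 864*I*√2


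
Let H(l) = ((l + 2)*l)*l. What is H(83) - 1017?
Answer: 584548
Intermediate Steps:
H(l) = l**2*(2 + l) (H(l) = ((2 + l)*l)*l = (l*(2 + l))*l = l**2*(2 + l))
H(83) - 1017 = 83**2*(2 + 83) - 1017 = 6889*85 - 1017 = 585565 - 1017 = 584548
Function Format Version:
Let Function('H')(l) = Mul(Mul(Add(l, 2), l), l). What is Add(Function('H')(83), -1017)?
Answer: 584548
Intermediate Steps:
Function('H')(l) = Mul(Pow(l, 2), Add(2, l)) (Function('H')(l) = Mul(Mul(Add(2, l), l), l) = Mul(Mul(l, Add(2, l)), l) = Mul(Pow(l, 2), Add(2, l)))
Add(Function('H')(83), -1017) = Add(Mul(Pow(83, 2), Add(2, 83)), -1017) = Add(Mul(6889, 85), -1017) = Add(585565, -1017) = 584548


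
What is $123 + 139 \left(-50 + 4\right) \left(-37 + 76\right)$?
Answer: $-249243$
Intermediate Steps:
$123 + 139 \left(-50 + 4\right) \left(-37 + 76\right) = 123 + 139 \left(\left(-46\right) 39\right) = 123 + 139 \left(-1794\right) = 123 - 249366 = -249243$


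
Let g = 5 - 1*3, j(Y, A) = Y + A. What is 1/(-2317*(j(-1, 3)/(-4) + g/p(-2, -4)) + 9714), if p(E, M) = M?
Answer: 1/12031 ≈ 8.3119e-5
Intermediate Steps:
j(Y, A) = A + Y
g = 2 (g = 5 - 3 = 2)
1/(-2317*(j(-1, 3)/(-4) + g/p(-2, -4)) + 9714) = 1/(-2317*((3 - 1)/(-4) + 2/(-4)) + 9714) = 1/(-2317*(2*(-¼) + 2*(-¼)) + 9714) = 1/(-2317*(-½ - ½) + 9714) = 1/(-2317*(-1) + 9714) = 1/(2317 + 9714) = 1/12031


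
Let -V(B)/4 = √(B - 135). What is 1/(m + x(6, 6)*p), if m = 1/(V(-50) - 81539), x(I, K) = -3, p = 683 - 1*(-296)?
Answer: (-4*√185 + 81539*I)/(4*(-59870011*I + 2937*√185)) ≈ -0.00034048 - 9.992e-16*I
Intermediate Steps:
p = 979 (p = 683 + 296 = 979)
V(B) = -4*√(-135 + B) (V(B) = -4*√(B - 135) = -4*√(-135 + B))
m = 1/(-81539 - 4*I*√185) (m = 1/(-4*√(-135 - 50) - 81539) = 1/(-4*I*√185 - 81539) = 1/(-81539 - 4*I*√185) ≈ -1.2264e-5 + 8.18e-9*I)
1/(m + x(6, 6)*p) = 1/(I/(-81539*I + 4*√185) - 3*979) = 1/(I/(-81539*I + 4*√185) - 2937) = 1/(-2937 + I/(-81539*I + 4*√185))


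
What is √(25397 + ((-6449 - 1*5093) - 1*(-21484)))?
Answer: √35339 ≈ 187.99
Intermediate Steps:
√(25397 + ((-6449 - 1*5093) - 1*(-21484))) = √(25397 + ((-6449 - 5093) + 21484)) = √(25397 + (-11542 + 21484)) = √(25397 + 9942) = √35339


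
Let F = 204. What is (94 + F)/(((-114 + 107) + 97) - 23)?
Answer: 298/67 ≈ 4.4478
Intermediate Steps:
(94 + F)/(((-114 + 107) + 97) - 23) = (94 + 204)/(((-114 + 107) + 97) - 23) = 298/((-7 + 97) - 23) = 298/(90 - 23) = 298/67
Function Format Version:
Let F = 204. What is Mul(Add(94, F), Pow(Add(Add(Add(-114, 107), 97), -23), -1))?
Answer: Rational(298, 67) ≈ 4.4478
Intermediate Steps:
Mul(Add(94, F), Pow(Add(Add(Add(-114, 107), 97), -23), -1)) = Mul(Add(94, 204), Pow(Add(Add(Add(-114, 107), 97), -23), -1)) = Mul(298, Pow(Add(Add(-7, 97), -23), -1)) = Mul(298, Pow(Add(90, -23), -1)) = Mul(298, Pow(67, -1)) = Mul(298, Rational(1, 67)) = Rational(298, 67)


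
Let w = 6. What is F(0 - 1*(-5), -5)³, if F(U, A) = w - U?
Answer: 1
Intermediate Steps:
F(U, A) = 6 - U
F(0 - 1*(-5), -5)³ = (6 - (0 - 1*(-5)))³ = (6 - (0 + 5))³ = (6 - 1*5)³ = (6 - 5)³ = 1³ = 1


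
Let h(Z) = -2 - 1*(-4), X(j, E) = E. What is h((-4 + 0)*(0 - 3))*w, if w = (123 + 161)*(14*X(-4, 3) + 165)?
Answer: 117576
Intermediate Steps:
h(Z) = 2 (h(Z) = -2 + 4 = 2)
w = 58788 (w = (123 + 161)*(14*3 + 165) = 284*(42 + 165) = 284*207 = 58788)
h((-4 + 0)*(0 - 3))*w = 2*58788 = 117576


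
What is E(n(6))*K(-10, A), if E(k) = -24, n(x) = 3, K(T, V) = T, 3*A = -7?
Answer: 240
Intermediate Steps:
A = -7/3 (A = (⅓)*(-7) = -7/3 ≈ -2.3333)
E(n(6))*K(-10, A) = -24*(-10) = 240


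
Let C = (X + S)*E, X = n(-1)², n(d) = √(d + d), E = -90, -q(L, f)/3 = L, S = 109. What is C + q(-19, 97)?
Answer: -9573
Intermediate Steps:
q(L, f) = -3*L
n(d) = √2*√d (n(d) = √(2*d) = √2*√d)
X = -2 (X = (√2*√(-1))² = (√2*I)² = (I*√2)² = -2)
C = -9630 (C = (-2 + 109)*(-90) = 107*(-90) = -9630)
C + q(-19, 97) = -9630 - 3*(-19) = -9630 + 57 = -9573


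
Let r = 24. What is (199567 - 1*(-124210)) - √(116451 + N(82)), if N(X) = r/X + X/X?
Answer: 323777 - 4*√12234769/41 ≈ 3.2344e+5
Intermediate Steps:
N(X) = 1 + 24/X (N(X) = 24/X + X/X = 24/X + 1 = 1 + 24/X)
(199567 - 1*(-124210)) - √(116451 + N(82)) = (199567 - 1*(-124210)) - √(116451 + (24 + 82)/82) = (199567 + 124210) - √(116451 + (1/82)*106) = 323777 - √(116451 + 53/41) = 323777 - √(4774544/41) = 323777 - 4*√12234769/41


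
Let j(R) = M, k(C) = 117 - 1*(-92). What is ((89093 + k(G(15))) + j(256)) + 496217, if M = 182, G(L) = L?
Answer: 585701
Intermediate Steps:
k(C) = 209 (k(C) = 117 + 92 = 209)
j(R) = 182
((89093 + k(G(15))) + j(256)) + 496217 = ((89093 + 209) + 182) + 496217 = (89302 + 182) + 496217 = 89484 + 496217 = 585701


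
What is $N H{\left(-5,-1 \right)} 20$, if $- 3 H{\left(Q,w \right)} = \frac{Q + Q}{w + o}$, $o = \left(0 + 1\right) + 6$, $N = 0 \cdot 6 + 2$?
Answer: $\frac{200}{9} \approx 22.222$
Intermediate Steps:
$N = 2$ ($N = 0 + 2 = 2$)
$o = 7$ ($o = 1 + 6 = 7$)
$H{\left(Q,w \right)} = - \frac{2 Q}{3 \left(7 + w\right)}$ ($H{\left(Q,w \right)} = - \frac{\left(Q + Q\right) \frac{1}{w + 7}}{3} = - \frac{2 Q \frac{1}{7 + w}}{3} = - \frac{2 Q}{3 \left(7 + w\right)}$)
$N H{\left(-5,-1 \right)} 20 = 2 \left(\left(-2\right) \left(-5\right) \frac{1}{21 + 3 \left(-1\right)}\right) 20 = 2 \left(\left(-2\right) \left(-5\right) \frac{1}{21 - 3}\right) 20 = 2 \left(\left(-2\right) \left(-5\right) \frac{1}{18}\right) 20 = 2 \cdot \frac{5}{9} \cdot 20 = \frac{10}{9} \cdot 20 = \frac{200}{9}$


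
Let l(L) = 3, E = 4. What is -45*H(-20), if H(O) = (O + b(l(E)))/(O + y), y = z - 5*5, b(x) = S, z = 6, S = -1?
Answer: -315/13 ≈ -24.231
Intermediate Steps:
b(x) = -1
y = -19 (y = 6 - 5*5 = 6 - 25 = -19)
H(O) = (-1 + O)/(-19 + O) (H(O) = (O - 1)/(O - 19) = (-1 + O)/(-19 + O))
-45*H(-20) = -45*(-1 - 20)/(-19 - 20) = -45*(-21)/(-39) = -(-15)*(-21)/13 = -45*7/13 = -315/13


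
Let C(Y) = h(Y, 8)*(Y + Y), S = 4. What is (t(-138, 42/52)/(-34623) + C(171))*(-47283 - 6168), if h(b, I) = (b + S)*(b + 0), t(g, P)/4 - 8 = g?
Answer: -2104448425485230/3847 ≈ -5.4704e+11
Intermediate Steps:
t(g, P) = 32 + 4*g
h(b, I) = b*(4 + b) (h(b, I) = (b + 4)*(b + 0) = (4 + b)*b = b*(4 + b))
C(Y) = 2*Y**2*(4 + Y) (C(Y) = (Y*(4 + Y))*(Y + Y) = (Y*(4 + Y))*(2*Y) = 2*Y**2*(4 + Y))
(t(-138, 42/52)/(-34623) + C(171))*(-47283 - 6168) = ((32 + 4*(-138))/(-34623) + 2*171**2*(4 + 171))*(-47283 - 6168) = ((32 - 552)*(-1/34623) + 2*29241*175)*(-53451) = (-520*(-1/34623) + 10234350)*(-53451) = (520/34623 + 10234350)*(-53451) = (354343900570/34623)*(-53451) = -2104448425485230/3847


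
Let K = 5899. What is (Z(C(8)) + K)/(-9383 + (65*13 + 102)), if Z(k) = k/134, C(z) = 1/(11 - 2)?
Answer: -7114195/10173816 ≈ -0.69927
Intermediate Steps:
C(z) = ⅑ (C(z) = 1/9 = ⅑)
Z(k) = k/134 (Z(k) = k*(1/134) = k/134)
(Z(C(8)) + K)/(-9383 + (65*13 + 102)) = ((1/134)*(⅑) + 5899)/(-9383 + (65*13 + 102)) = (1/1206 + 5899)/(-9383 + (845 + 102)) = 7114195/(1206*(-9383 + 947)) = (7114195/1206)/(-8436) = (7114195/1206)*(-1/8436) = -7114195/10173816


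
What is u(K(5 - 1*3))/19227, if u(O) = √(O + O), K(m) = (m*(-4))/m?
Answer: 2*I*√2/19227 ≈ 0.00014711*I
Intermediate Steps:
K(m) = -4 (K(m) = (-4*m)/m = -4)
u(O) = √2*√O (u(O) = √(2*O) = √2*√O)
u(K(5 - 1*3))/19227 = (√2*√(-4))/19227 = (√2*(2*I))*(1/19227) = (2*I*√2)*(1/19227) = 2*I*√2/19227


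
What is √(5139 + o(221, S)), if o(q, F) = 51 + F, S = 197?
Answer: √5387 ≈ 73.396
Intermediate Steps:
√(5139 + o(221, S)) = √(5139 + (51 + 197)) = √(5139 + 248) = √5387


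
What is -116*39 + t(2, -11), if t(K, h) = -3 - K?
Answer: -4529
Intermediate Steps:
-116*39 + t(2, -11) = -116*39 + (-3 - 1*2) = -4524 + (-3 - 2) = -4524 - 5 = -4529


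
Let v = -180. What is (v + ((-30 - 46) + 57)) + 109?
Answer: -90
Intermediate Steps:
(v + ((-30 - 46) + 57)) + 109 = (-180 + ((-30 - 46) + 57)) + 109 = (-180 + (-76 + 57)) + 109 = (-180 - 19) + 109 = -199 + 109 = -90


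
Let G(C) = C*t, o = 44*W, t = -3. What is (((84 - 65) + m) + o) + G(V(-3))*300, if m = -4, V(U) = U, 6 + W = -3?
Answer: 2319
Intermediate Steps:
W = -9 (W = -6 - 3 = -9)
o = -396 (o = 44*(-9) = -396)
G(C) = -3*C (G(C) = C*(-3) = -3*C)
(((84 - 65) + m) + o) + G(V(-3))*300 = (((84 - 65) - 4) - 396) - 3*(-3)*300 = ((19 - 4) - 396) + 9*300 = (15 - 396) + 2700 = -381 + 2700 = 2319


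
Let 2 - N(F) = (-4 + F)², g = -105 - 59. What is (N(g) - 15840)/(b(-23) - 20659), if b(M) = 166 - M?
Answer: 22031/10235 ≈ 2.1525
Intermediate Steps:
g = -164
N(F) = 2 - (-4 + F)²
(N(g) - 15840)/(b(-23) - 20659) = ((2 - (-4 - 164)²) - 15840)/((166 - 1*(-23)) - 20659) = ((2 - 1*(-168)²) - 15840)/((166 + 23) - 20659) = ((2 - 1*28224) - 15840)/(189 - 20659) = ((2 - 28224) - 15840)/(-20470) = (-28222 - 15840)*(-1/20470) = -44062*(-1/20470) = 22031/10235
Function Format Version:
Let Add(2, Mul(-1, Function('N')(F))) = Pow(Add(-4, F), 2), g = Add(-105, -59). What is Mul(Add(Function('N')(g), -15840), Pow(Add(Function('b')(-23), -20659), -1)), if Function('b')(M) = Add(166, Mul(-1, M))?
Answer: Rational(22031, 10235) ≈ 2.1525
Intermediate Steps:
g = -164
Function('N')(F) = Add(2, Mul(-1, Pow(Add(-4, F), 2)))
Mul(Add(Function('N')(g), -15840), Pow(Add(Function('b')(-23), -20659), -1)) = Mul(Add(Add(2, Mul(-1, Pow(Add(-4, -164), 2))), -15840), Pow(Add(Add(166, Mul(-1, -23)), -20659), -1)) = Mul(Add(Add(2, Mul(-1, Pow(-168, 2))), -15840), Pow(Add(Add(166, 23), -20659), -1)) = Mul(Add(Add(2, Mul(-1, 28224)), -15840), Pow(Add(189, -20659), -1)) = Mul(Add(Add(2, -28224), -15840), Pow(-20470, -1)) = Mul(Add(-28222, -15840), Rational(-1, 20470)) = Mul(-44062, Rational(-1, 20470)) = Rational(22031, 10235)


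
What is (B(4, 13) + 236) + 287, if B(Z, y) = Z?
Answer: 527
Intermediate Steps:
(B(4, 13) + 236) + 287 = (4 + 236) + 287 = 240 + 287 = 527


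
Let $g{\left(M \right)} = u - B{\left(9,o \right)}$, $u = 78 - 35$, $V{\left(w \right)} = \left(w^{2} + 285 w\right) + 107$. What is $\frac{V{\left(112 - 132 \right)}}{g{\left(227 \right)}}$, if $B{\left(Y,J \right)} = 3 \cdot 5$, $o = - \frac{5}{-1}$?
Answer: $- \frac{5193}{28} \approx -185.46$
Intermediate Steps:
$o = 5$ ($o = \left(-5\right) \left(-1\right) = 5$)
$V{\left(w \right)} = 107 + w^{2} + 285 w$
$B{\left(Y,J \right)} = 15$
$u = 43$ ($u = 78 - 35 = 43$)
$g{\left(M \right)} = 28$ ($g{\left(M \right)} = 43 - 15 = 28$)
$\frac{V{\left(112 - 132 \right)}}{g{\left(227 \right)}} = \frac{107 + \left(112 - 132\right)^{2} + 285 \left(112 - 132\right)}{28} = \left(107 + \left(112 - 132\right)^{2} + 285 \left(112 - 132\right)\right) \frac{1}{28} = \left(107 + \left(-20\right)^{2} + 285 \left(-20\right)\right) \frac{1}{28} = \left(107 + 400 - 5700\right) \frac{1}{28} = \left(-5193\right) \frac{1}{28} = - \frac{5193}{28}$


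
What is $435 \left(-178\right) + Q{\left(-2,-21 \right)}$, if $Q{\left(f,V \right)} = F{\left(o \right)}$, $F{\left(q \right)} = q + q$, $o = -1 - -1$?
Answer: $-77430$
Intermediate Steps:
$o = 0$ ($o = -1 + 1 = 0$)
$F{\left(q \right)} = 2 q$
$Q{\left(f,V \right)} = 0$ ($Q{\left(f,V \right)} = 2 \cdot 0 = 0$)
$435 \left(-178\right) + Q{\left(-2,-21 \right)} = 435 \left(-178\right) + 0 = -77430 + 0 = -77430$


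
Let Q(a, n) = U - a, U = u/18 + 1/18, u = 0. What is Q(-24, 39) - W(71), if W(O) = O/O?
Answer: 415/18 ≈ 23.056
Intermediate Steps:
W(O) = 1
U = 1/18 (U = 0/18 + 1/18 = 0*(1/18) + 1*(1/18) = 0 + 1/18 = 1/18 ≈ 0.055556)
Q(a, n) = 1/18 - a
Q(-24, 39) - W(71) = (1/18 - 1*(-24)) - 1*1 = (1/18 + 24) - 1 = 433/18 - 1 = 415/18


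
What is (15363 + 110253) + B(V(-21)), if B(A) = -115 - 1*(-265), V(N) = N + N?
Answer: 125766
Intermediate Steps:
V(N) = 2*N
B(A) = 150 (B(A) = -115 + 265 = 150)
(15363 + 110253) + B(V(-21)) = (15363 + 110253) + 150 = 125616 + 150 = 125766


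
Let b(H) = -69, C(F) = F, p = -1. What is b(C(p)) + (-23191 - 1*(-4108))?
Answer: -19152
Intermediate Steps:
b(C(p)) + (-23191 - 1*(-4108)) = -69 + (-23191 - 1*(-4108)) = -69 + (-23191 + 4108) = -69 - 19083 = -19152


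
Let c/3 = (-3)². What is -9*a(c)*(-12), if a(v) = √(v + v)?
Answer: 324*√6 ≈ 793.63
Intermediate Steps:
c = 27 (c = 3*(-3)² = 3*9 = 27)
a(v) = √2*√v (a(v) = √(2*v) = √2*√v)
-9*a(c)*(-12) = -9*√2*√27*(-12) = -9*√2*3*√3*(-12) = -27*√6*(-12) = 324*√6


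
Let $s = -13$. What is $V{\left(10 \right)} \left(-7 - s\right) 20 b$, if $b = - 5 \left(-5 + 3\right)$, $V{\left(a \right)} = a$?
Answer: $12000$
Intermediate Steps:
$b = 10$ ($b = \left(-5\right) \left(-2\right) = 10$)
$V{\left(10 \right)} \left(-7 - s\right) 20 b = 10 \left(-7 - -13\right) 20 \cdot 10 = 10 \left(-7 + 13\right) 20 \cdot 10 = 10 \cdot 6 \cdot 20 \cdot 10 = 10 \cdot 120 \cdot 10 = 10 \cdot 1200 = 12000$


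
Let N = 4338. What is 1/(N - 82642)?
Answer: -1/78304 ≈ -1.2771e-5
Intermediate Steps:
1/(N - 82642) = 1/(4338 - 82642) = 1/(-78304) = -1/78304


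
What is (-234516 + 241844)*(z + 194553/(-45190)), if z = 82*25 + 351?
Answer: 396835517968/22595 ≈ 1.7563e+7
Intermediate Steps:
z = 2401 (z = 2050 + 351 = 2401)
(-234516 + 241844)*(z + 194553/(-45190)) = (-234516 + 241844)*(2401 + 194553/(-45190)) = 7328*(2401 + 194553*(-1/45190)) = 7328*(2401 - 194553/45190) = 7328*(108306637/45190) = 396835517968/22595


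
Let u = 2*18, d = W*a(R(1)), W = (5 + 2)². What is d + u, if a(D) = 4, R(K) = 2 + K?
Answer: 232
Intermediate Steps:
W = 49 (W = 7² = 49)
d = 196 (d = 49*4 = 196)
u = 36
d + u = 196 + 36 = 232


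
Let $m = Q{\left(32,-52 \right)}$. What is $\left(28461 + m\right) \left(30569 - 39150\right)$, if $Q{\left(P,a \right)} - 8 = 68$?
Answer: $-244875997$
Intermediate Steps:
$Q{\left(P,a \right)} = 76$ ($Q{\left(P,a \right)} = 8 + 68 = 76$)
$m = 76$
$\left(28461 + m\right) \left(30569 - 39150\right) = \left(28461 + 76\right) \left(30569 - 39150\right) = 28537 \left(-8581\right) = -244875997$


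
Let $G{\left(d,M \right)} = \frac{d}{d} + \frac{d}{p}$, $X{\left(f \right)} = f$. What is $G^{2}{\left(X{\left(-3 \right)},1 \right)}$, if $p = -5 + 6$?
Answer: $4$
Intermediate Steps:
$p = 1$
$G{\left(d,M \right)} = 1 + d$ ($G{\left(d,M \right)} = \frac{d}{d} + \frac{d}{1} = 1 + d 1 = 1 + d$)
$G^{2}{\left(X{\left(-3 \right)},1 \right)} = \left(1 - 3\right)^{2} = \left(-2\right)^{2} = 4$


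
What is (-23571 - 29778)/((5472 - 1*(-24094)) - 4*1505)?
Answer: -53349/23546 ≈ -2.2657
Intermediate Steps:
(-23571 - 29778)/((5472 - 1*(-24094)) - 4*1505) = -53349/((5472 + 24094) - 6020) = -53349/(29566 - 6020) = -53349/23546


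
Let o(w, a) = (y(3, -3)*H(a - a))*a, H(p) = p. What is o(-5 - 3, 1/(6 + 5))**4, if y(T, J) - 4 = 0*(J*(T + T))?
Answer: 0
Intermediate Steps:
y(T, J) = 4 (y(T, J) = 4 + 0*(J*(T + T)) = 4 + 0*(J*(2*T)) = 4 + 0*(2*J*T) = 4 + 0 = 4)
o(w, a) = 0 (o(w, a) = (4*(a - a))*a = (4*0)*a = 0*a = 0)
o(-5 - 3, 1/(6 + 5))**4 = 0**4 = 0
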